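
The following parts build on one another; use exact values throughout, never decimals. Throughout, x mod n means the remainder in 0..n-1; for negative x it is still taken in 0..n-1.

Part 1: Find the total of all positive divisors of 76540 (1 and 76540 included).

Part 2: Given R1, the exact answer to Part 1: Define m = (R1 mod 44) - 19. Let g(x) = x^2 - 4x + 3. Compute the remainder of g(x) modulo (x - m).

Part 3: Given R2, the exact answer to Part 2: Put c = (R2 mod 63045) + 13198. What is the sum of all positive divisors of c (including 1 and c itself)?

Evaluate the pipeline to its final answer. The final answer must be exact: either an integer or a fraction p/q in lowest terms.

Part 1: 76540 = 2^2 * 5 * 43 * 89; sigma = (1 + 2 + 4) * (1 + 5) * (1 + 43) * (1 + 89) = 7 * 6 * 44 * 90 = 166320; answer 166320
Part 2: R1 = 166320; m = -19; remainder = value at the root: 1*(-19)^2 - 4*(-19)^1 + 3 = (361) + (76) + (3) = 440; answer 440
Part 3: R2 = 440; c = 13638; 13638 = 2 * 3 * 2273; sigma = (1 + 2) * (1 + 3) * (1 + 2273) = 3 * 4 * 2274 = 27288; answer 27288

27288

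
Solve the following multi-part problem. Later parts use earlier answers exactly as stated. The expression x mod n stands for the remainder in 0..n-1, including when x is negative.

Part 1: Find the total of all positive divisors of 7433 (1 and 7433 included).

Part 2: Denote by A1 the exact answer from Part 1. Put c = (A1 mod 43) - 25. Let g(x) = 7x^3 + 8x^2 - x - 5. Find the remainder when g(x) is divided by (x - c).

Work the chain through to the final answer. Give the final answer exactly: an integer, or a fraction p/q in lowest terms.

16713

Part 1: 7433 is prime, so its only divisors are 1 and 7433; sigma = 1 + 7433 = 7434; answer 7434
Part 2: A1 = 7434; c = 13; remainder = value at the root: 7*(13)^3 + 8*(13)^2 - 1*(13)^1 - 5 = (15379) + (1352) + (-13) + (-5) = 16713; answer 16713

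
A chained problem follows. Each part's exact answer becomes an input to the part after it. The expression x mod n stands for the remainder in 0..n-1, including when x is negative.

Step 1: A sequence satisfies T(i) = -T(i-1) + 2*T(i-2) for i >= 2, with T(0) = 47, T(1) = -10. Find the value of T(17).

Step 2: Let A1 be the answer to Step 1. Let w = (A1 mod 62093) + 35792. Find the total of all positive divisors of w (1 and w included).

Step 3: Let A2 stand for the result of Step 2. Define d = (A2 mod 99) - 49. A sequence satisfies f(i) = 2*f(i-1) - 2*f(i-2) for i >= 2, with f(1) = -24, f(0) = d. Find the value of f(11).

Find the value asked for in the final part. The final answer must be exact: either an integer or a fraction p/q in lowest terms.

Step 1: T(2) = -1*(-10) + 2*(47) = 104; iterating: T(2)=104, T(3)=-124, T(4)=332, T(5)=-580, T(6)=1244, T(7)=-2404, T(8)=4892, T(9)=-9700, T(10)=19484, T(11)=-38884, T(12)=77852, T(13)=-155620, T(14)=311324, T(15)=-622564, T(16)=1245212, T(17)=-2490340; answer -2490340
Step 2: A1 = -2490340; w = 91265; 91265 = 5 * 18253; sigma = (1 + 5) * (1 + 18253) = 6 * 18254 = 109524; answer 109524
Step 3: A2 = 109524; d = -19; f(2) = 2*(-24) - 2*(-19) = -10; iterating: f(2)=-10, f(3)=28, f(4)=76, f(5)=96, f(6)=40, f(7)=-112, f(8)=-304, f(9)=-384, f(10)=-160, f(11)=448; answer 448

448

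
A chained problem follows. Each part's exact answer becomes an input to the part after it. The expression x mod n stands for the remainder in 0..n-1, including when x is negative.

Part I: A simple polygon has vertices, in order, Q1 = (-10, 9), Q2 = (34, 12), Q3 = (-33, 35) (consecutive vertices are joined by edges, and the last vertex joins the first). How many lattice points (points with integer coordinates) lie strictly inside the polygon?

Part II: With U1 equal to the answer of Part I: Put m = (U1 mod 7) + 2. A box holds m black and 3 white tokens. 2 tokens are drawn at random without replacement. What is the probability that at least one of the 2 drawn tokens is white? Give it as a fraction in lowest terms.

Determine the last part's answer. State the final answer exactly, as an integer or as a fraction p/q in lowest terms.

Part I: cross terms: (-10*12 - 34*9)=-426, (34*35 - -33*12)=1586, (-33*9 - -10*35)=53; twice the area = |1213| = 1213; area = 1213/2; boundary points = 1 + 1 + 1 = 3; strictly interior points = area - boundary/2 + 1 = 606; answer 606
Part II: U1 = 606; m = 6; total draws C(9,2) = 36; complement C(6,2) = 15; favorable 36 - 15 = 21; P = 7/12; answer 7/12

7/12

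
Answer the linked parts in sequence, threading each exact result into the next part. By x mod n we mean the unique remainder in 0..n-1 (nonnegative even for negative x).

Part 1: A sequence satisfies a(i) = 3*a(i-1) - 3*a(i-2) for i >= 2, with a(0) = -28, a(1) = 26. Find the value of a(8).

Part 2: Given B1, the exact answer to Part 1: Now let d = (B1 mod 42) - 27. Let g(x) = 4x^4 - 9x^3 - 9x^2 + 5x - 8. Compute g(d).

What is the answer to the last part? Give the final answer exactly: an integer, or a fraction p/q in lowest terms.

Part 1: a(2) = 3*(26) - 3*(-28) = 162; iterating: a(2)=162, a(3)=408, a(4)=738, a(5)=990, a(6)=756, a(7)=-702, a(8)=-4374; answer -4374
Part 2: B1 = -4374; d = 9; 4*(9)^4 - 9*(9)^3 - 9*(9)^2 + 5*(9)^1 - 8 = (26244) + (-6561) + (-729) + (45) + (-8) = 18991; answer 18991

18991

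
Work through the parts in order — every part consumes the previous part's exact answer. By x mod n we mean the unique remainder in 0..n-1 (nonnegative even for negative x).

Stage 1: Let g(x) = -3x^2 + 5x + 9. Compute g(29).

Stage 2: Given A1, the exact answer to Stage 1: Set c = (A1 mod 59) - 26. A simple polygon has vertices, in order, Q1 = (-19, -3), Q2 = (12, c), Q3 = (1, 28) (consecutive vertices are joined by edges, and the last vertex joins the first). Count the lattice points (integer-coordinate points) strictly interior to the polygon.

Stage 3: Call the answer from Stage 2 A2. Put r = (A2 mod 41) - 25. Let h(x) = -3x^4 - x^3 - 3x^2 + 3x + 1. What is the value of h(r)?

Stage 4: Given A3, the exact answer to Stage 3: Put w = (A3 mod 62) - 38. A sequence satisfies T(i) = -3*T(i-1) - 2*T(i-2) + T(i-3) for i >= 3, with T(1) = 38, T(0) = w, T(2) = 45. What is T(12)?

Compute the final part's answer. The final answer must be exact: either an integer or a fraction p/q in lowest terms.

Stage 1: -3*(29)^2 + 5*(29)^1 + 9 = (-2523) + (145) + (9) = -2369; answer -2369
Stage 2: A1 = -2369; c = 24; cross terms: (-19*24 - 12*-3)=-420, (12*28 - 1*24)=312, (1*-3 - -19*28)=529; twice the area = |421| = 421; area = 421/2; boundary points = 1 + 1 + 1 = 3; strictly interior points = area - boundary/2 + 1 = 210; answer 210
Stage 3: A2 = 210; r = -20; -3*(-20)^4 - 1*(-20)^3 - 3*(-20)^2 + 3*(-20)^1 + 1 = (-480000) + (8000) + (-1200) + (-60) + (1) = -473259; answer -473259
Stage 4: A3 = -473259; w = 11; T(3) = -3*(45) - 2*(38) + 1*(11) = -200; iterating: T(3)=-200, T(4)=548, T(5)=-1199, T(6)=2301, T(7)=-3957, T(8)=6070, T(9)=-7995, T(10)=7888, T(11)=-1604, T(12)=-18959; answer -18959

-18959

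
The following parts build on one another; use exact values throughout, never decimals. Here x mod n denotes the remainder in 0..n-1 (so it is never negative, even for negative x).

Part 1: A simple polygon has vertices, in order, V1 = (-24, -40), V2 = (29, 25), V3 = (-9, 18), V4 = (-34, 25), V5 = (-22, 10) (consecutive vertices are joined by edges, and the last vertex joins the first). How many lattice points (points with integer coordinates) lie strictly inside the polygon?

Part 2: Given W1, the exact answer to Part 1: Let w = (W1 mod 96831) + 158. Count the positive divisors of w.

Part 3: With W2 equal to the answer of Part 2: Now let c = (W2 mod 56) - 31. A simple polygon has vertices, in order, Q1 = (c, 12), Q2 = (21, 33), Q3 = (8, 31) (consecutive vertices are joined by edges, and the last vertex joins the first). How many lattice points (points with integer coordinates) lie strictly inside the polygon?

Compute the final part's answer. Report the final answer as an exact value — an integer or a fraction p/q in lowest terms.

Part 1: cross terms: (-24*25 - 29*-40)=560, (29*18 - -9*25)=747, (-9*25 - -34*18)=387, (-34*10 - -22*25)=210, (-22*-40 - -24*10)=1120; twice the area = |3024| = 3024; area = 1512; boundary points = 1 + 1 + 1 + 3 + 2 = 8; strictly interior points = area - boundary/2 + 1 = 1509; answer 1509
Part 2: W1 = 1509; w = 1667; 1667 is prime, so its only divisors are 1 and 1667; count = 2; answer 2
Part 3: W2 = 2; c = -29; cross terms: (-29*33 - 21*12)=-1209, (21*31 - 8*33)=387, (8*12 - -29*31)=995; twice the area = |173| = 173; area = 173/2; boundary points = 1 + 1 + 1 = 3; strictly interior points = area - boundary/2 + 1 = 86; answer 86

86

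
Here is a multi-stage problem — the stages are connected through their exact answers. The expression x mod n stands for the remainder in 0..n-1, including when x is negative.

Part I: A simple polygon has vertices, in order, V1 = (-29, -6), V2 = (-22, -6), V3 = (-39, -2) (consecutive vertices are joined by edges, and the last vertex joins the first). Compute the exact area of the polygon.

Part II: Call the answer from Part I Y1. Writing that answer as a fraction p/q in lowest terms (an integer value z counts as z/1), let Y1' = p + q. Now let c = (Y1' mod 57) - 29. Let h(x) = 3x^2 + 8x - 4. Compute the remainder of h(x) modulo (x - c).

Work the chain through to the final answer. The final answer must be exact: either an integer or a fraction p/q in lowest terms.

472

Part I: cross terms: (-29*-6 - -22*-6)=42, (-22*-2 - -39*-6)=-190, (-39*-6 - -29*-2)=176; twice the area = |28| = 28; area = 14; answer 14
Part II: Y1 = 14; threaded value p + q = 15; c = -14; remainder = value at the root: 3*(-14)^2 + 8*(-14)^1 - 4 = (588) + (-112) + (-4) = 472; answer 472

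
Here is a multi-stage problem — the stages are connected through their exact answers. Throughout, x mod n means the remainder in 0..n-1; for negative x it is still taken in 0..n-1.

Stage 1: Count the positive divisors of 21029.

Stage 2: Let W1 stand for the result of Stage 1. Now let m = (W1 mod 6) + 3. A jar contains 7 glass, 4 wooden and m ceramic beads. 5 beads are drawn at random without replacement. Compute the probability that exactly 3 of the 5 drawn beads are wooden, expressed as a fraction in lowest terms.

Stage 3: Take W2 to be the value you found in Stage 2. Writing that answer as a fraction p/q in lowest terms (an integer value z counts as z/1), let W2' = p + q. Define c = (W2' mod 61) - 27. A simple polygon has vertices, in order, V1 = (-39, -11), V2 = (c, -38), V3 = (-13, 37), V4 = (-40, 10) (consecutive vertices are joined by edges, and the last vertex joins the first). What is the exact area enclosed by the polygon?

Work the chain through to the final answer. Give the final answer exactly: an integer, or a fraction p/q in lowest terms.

1272

Stage 1: 21029 = 17 * 1237; number of divisors = (1+1) * (1+1) = 4; answer 4
Stage 2: W1 = 4; m = 7; total draws C(18,5) = 8568; favorable C(4,3)*C(14,2) = 364; P = 13/306; answer 13/306
Stage 3: W2 = 13/306; threaded value p + q = 319; c = -13; cross terms: (-39*-38 - -13*-11)=1339, (-13*37 - -13*-38)=-975, (-13*10 - -40*37)=1350, (-40*-11 - -39*10)=830; twice the area = |2544| = 2544; area = 1272; answer 1272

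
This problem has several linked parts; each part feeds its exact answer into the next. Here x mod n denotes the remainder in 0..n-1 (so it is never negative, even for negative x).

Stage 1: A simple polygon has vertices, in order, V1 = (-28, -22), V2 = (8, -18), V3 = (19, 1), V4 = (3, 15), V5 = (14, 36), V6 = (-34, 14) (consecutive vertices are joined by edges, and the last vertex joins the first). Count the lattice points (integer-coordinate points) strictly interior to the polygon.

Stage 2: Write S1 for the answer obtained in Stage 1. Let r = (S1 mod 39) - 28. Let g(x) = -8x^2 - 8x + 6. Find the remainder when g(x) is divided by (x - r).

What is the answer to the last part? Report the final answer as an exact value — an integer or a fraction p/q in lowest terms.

Stage 1: cross terms: (-28*-18 - 8*-22)=680, (8*1 - 19*-18)=350, (19*15 - 3*1)=282, (3*36 - 14*15)=-102, (14*14 - -34*36)=1420, (-34*-22 - -28*14)=1140; twice the area = |3770| = 3770; area = 1885; boundary points = 4 + 1 + 2 + 1 + 2 + 6 = 16; strictly interior points = area - boundary/2 + 1 = 1878; answer 1878
Stage 2: S1 = 1878; r = -22; remainder = value at the root: -8*(-22)^2 - 8*(-22)^1 + 6 = (-3872) + (176) + (6) = -3690; answer -3690

-3690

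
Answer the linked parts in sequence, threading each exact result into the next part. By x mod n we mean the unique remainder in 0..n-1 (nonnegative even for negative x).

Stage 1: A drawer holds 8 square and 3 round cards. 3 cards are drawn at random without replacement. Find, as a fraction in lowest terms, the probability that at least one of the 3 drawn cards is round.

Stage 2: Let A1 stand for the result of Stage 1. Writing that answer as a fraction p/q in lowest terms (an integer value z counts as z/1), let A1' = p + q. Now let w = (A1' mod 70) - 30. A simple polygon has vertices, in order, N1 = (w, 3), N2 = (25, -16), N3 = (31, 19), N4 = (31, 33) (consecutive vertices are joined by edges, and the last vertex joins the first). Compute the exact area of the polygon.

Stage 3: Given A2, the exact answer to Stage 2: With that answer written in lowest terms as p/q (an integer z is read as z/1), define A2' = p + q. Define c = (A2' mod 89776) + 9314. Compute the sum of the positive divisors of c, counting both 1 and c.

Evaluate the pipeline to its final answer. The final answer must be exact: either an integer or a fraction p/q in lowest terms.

Stage 1: total draws C(11,3) = 165; complement C(8,3) = 56; favorable 165 - 56 = 109; P = 109/165; answer 109/165
Stage 2: A1 = 109/165; threaded value p + q = 274; w = 34; cross terms: (34*-16 - 25*3)=-619, (25*19 - 31*-16)=971, (31*33 - 31*19)=434, (31*3 - 34*33)=-1029; twice the area = |-243| = 243; area = 243/2; answer 243/2
Stage 3: A2 = 243/2; threaded value p + q = 245; c = 9559; 9559 = 11^2 * 79; sigma = (1 + 11 + 121) * (1 + 79) = 133 * 80 = 10640; answer 10640

10640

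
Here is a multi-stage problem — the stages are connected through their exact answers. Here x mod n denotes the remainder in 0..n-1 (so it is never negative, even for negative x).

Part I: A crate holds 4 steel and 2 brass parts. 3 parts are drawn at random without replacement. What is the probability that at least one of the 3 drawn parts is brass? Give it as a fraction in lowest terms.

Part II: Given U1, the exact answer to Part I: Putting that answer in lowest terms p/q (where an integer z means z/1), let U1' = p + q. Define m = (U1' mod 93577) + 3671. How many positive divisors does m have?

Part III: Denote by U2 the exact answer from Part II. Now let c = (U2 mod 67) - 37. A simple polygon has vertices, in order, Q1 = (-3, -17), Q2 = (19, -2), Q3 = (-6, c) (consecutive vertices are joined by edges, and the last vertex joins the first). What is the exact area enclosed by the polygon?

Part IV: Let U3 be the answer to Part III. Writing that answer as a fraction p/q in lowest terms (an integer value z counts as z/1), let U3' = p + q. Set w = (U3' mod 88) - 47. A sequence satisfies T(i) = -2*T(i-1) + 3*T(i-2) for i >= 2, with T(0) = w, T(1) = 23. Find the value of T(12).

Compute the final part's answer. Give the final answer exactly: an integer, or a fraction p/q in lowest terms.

Part I: total draws C(6,3) = 20; complement C(4,3) = 4; favorable 20 - 4 = 16; P = 4/5; answer 4/5
Part II: U1 = 4/5; threaded value p + q = 9; m = 3680; 3680 = 2^5 * 5 * 23; number of divisors = (5+1) * (1+1) * (1+1) = 24; answer 24
Part III: U2 = 24; c = -13; cross terms: (-3*-2 - 19*-17)=329, (19*-13 - -6*-2)=-259, (-6*-17 - -3*-13)=63; twice the area = |133| = 133; area = 133/2; answer 133/2
Part IV: U3 = 133/2; threaded value p + q = 135; w = 0; T(2) = -2*(23) + 3*(0) = -46; iterating: T(2)=-46, T(3)=161, T(4)=-460, T(5)=1403, T(6)=-4186, T(7)=12581, T(8)=-37720, T(9)=113183, T(10)=-339526, T(11)=1018601, T(12)=-3055780; answer -3055780

-3055780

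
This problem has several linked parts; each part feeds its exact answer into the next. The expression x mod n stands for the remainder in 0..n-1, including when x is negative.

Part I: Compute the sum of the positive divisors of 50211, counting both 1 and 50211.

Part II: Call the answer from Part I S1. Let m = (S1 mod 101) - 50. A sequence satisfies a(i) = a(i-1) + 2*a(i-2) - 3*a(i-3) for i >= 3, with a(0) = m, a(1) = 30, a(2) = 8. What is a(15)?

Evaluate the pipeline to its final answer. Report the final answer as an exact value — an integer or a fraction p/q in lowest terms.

Part I: 50211 = 3^2 * 7 * 797; sigma = (1 + 3 + 9) * (1 + 7) * (1 + 797) = 13 * 8 * 798 = 82992; answer 82992
Part II: S1 = 82992; m = 21; a(3) = 1*(8) + 2*(30) - 3*(21) = 5; iterating: a(3)=5, a(4)=-69, a(5)=-83, a(6)=-236, a(7)=-195, a(8)=-418, a(9)=-100, a(10)=-351, a(11)=703, a(12)=301, a(13)=2760, a(14)=1253, a(15)=5870; answer 5870

5870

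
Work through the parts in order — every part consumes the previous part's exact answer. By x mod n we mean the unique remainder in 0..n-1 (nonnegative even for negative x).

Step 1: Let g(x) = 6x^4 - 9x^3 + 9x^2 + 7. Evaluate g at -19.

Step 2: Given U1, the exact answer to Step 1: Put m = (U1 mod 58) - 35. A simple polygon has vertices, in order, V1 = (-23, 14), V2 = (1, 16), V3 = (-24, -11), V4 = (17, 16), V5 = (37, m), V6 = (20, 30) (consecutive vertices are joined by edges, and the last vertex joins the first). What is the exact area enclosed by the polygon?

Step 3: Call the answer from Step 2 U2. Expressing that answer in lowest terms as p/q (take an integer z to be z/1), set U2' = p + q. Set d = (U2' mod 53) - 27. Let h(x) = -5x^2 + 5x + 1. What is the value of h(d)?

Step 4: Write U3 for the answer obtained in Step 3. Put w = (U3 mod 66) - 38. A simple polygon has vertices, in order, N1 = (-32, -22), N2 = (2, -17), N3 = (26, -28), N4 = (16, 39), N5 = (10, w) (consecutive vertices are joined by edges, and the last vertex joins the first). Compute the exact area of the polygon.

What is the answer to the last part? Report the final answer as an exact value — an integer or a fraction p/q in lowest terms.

1369

Step 1: 6*(-19)^4 - 9*(-19)^3 + 9*(-19)^2 + 7 = (781926) + (61731) + (3249) + (7) = 846913; answer 846913
Step 2: U1 = 846913; m = 20; cross terms: (-23*16 - 1*14)=-382, (1*-11 - -24*16)=373, (-24*16 - 17*-11)=-197, (17*20 - 37*16)=-252, (37*30 - 20*20)=710, (20*14 - -23*30)=970; twice the area = |1222| = 1222; area = 611; answer 611
Step 3: U2 = 611; threaded value p + q = 612; d = 2; -5*(2)^2 + 5*(2)^1 + 1 = (-20) + (10) + (1) = -9; answer -9
Step 4: U3 = -9; w = 19; cross terms: (-32*-17 - 2*-22)=588, (2*-28 - 26*-17)=386, (26*39 - 16*-28)=1462, (16*19 - 10*39)=-86, (10*-22 - -32*19)=388; twice the area = |2738| = 2738; area = 1369; answer 1369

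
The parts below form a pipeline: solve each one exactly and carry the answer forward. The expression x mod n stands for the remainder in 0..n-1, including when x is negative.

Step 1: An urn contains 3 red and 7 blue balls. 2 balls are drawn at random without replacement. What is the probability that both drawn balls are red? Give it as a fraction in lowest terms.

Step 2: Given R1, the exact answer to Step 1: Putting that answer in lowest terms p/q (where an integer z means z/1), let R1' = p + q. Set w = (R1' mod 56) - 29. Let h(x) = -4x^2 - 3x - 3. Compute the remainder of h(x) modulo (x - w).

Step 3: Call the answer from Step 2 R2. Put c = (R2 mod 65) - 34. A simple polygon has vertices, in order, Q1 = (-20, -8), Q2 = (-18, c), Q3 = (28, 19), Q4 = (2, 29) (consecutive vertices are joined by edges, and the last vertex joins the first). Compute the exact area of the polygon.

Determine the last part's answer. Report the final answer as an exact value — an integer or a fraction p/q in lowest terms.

Step 1: total draws C(10,2) = 45; favorable C(3,2) = 3; P = 1/15; answer 1/15
Step 2: R1 = 1/15; threaded value p + q = 16; w = -13; remainder = value at the root: -4*(-13)^2 - 3*(-13)^1 - 3 = (-676) + (39) + (-3) = -640; answer -640
Step 3: R2 = -640; c = -24; cross terms: (-20*-24 - -18*-8)=336, (-18*19 - 28*-24)=330, (28*29 - 2*19)=774, (2*-8 - -20*29)=564; twice the area = |2004| = 2004; area = 1002; answer 1002

1002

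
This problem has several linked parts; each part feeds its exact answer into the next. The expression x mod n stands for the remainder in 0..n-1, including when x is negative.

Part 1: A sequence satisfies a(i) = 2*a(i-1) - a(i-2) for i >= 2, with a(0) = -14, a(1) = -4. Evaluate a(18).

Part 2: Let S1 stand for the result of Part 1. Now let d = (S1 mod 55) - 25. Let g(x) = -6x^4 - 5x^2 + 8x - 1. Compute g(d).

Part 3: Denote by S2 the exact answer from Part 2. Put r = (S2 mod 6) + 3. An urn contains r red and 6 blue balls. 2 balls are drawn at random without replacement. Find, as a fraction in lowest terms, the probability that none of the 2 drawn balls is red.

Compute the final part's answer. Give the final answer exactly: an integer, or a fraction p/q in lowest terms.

15/91

Part 1: a(2) = 2*(-4) - 1*(-14) = 6; iterating: a(2)=6, a(3)=16, a(4)=26, a(5)=36, a(6)=46, a(7)=56, a(8)=66, a(9)=76, a(10)=86, a(11)=96, a(12)=106, a(13)=116, a(14)=126, a(15)=136, a(16)=146, a(17)=156, a(18)=166; answer 166
Part 2: S1 = 166; d = -24; -6*(-24)^4 - 5*(-24)^2 + 8*(-24)^1 - 1 = (-1990656) + (-2880) + (-192) + (-1) = -1993729; answer -1993729
Part 3: S2 = -1993729; r = 8; total draws C(14,2) = 91; favorable C(6,2) = 15; P = 15/91; answer 15/91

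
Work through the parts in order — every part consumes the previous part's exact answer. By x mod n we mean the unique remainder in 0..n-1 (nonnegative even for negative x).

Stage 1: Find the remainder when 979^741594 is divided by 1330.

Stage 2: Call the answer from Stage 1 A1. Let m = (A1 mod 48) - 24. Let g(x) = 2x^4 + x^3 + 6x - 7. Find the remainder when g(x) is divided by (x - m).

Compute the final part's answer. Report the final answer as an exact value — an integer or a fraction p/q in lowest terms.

Stage 1: squarings mod 1330: 979^1=979, 979^2=841, 979^4=1051, 979^8=701, 979^16=631, 979^32=491, 979^64=351, 979^128=841, 979^256=1051, 979^512=701, 979^1024=631, 979^2048=491, 979^4096=351, 979^8192=841, 979^16384=1051, 979^32768=701, 979^65536=631, 979^131072=491, 979^262144=351, 979^524288=841; 979^741594 = 979^2 * 979^8 * 979^16 * 979^64 * 979^128 * 979^4096 * 979^16384 * 979^65536 * 979^131072 * 979^524288 = 1261 (mod 1330); answer 1261
Stage 2: A1 = 1261; m = -11; remainder = value at the root: 2*(-11)^4 + 1*(-11)^3 + 6*(-11)^1 - 7 = (29282) + (-1331) + (-66) + (-7) = 27878; answer 27878

27878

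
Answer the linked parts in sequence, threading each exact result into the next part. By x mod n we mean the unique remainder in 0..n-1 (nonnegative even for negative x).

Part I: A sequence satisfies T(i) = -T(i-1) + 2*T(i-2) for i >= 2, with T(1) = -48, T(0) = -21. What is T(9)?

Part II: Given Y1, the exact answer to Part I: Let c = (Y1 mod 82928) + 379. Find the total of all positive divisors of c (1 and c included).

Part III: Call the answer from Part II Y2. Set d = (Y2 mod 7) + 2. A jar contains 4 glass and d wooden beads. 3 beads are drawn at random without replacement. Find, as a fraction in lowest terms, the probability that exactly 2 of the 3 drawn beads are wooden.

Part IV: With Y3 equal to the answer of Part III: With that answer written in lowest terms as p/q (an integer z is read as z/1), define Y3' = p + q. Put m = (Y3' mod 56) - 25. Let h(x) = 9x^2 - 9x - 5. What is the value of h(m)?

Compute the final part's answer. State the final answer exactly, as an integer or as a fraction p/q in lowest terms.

Part I: T(2) = -1*(-48) + 2*(-21) = 6; iterating: T(2)=6, T(3)=-102, T(4)=114, T(5)=-318, T(6)=546, T(7)=-1182, T(8)=2274, T(9)=-4638; answer -4638
Part II: Y1 = -4638; c = 78669; 78669 = 3^2 * 8741; sigma = (1 + 3 + 9) * (1 + 8741) = 13 * 8742 = 113646; answer 113646
Part III: Y2 = 113646; d = 3; total draws C(7,3) = 35; favorable C(3,2)*C(4,1) = 12; P = 12/35; answer 12/35
Part IV: Y3 = 12/35; threaded value p + q = 47; m = 22; 9*(22)^2 - 9*(22)^1 - 5 = (4356) + (-198) + (-5) = 4153; answer 4153

4153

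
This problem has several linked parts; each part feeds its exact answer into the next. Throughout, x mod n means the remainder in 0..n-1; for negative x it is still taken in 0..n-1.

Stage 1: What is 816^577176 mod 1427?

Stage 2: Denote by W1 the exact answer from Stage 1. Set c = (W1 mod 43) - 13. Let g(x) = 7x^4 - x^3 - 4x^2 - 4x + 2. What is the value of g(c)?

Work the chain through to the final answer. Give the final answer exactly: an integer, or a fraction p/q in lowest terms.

Stage 1: squarings mod 1427: 816^1=816, 816^2=874, 816^4=431, 816^8=251, 816^16=213, 816^32=1132, 816^64=1405, 816^128=484, 816^256=228, 816^512=612, 816^1024=670, 816^2048=822, 816^4096=713, 816^8192=357, 816^16384=446, 816^32768=563, 816^65536=175, 816^131072=658, 816^262144=583, 816^524288=263; 816^577176 = 816^8 * 816^16 * 816^128 * 816^512 * 816^1024 * 816^2048 * 816^16384 * 816^32768 * 816^524288 = 1331 (mod 1427); answer 1331
Stage 2: W1 = 1331; c = 28; 7*(28)^4 - 1*(28)^3 - 4*(28)^2 - 4*(28)^1 + 2 = (4302592) + (-21952) + (-3136) + (-112) + (2) = 4277394; answer 4277394

4277394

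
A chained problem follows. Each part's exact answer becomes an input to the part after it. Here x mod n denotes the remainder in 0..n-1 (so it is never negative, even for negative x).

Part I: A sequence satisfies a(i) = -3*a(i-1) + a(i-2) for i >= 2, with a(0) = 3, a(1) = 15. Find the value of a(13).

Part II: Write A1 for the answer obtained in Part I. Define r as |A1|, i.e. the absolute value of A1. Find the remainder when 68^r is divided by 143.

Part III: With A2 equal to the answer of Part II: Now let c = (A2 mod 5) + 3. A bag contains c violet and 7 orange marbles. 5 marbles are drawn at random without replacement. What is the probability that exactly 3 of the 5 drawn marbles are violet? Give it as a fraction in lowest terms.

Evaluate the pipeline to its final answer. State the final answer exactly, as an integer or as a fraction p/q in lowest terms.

2/11

Part I: a(2) = -3*(15) + 1*(3) = -42; iterating: a(2)=-42, a(3)=141, a(4)=-465, a(5)=1536, a(6)=-5073, a(7)=16755, a(8)=-55338, a(9)=182769, a(10)=-603645, a(11)=1993704, a(12)=-6584757, a(13)=21747975; answer 21747975
Part II: A1 = 21747975; r = 21747975; squarings mod 143: 68^1=68, 68^2=48, 68^4=16, 68^8=113, 68^16=42, 68^32=48, 68^64=16, 68^128=113, 68^256=42, 68^512=48, 68^1024=16, 68^2048=113, 68^4096=42, 68^8192=48, 68^16384=16, 68^32768=113, 68^65536=42, 68^131072=48, 68^262144=16, 68^524288=113, 68^1048576=42, 68^2097152=48, 68^4194304=16, 68^8388608=113, 68^16777216=42; 68^21747975 = 68^1 * 68^2 * 68^4 * 68^256 * 68^2048 * 68^4096 * 68^16384 * 68^32768 * 68^65536 * 68^131072 * 68^524288 * 68^4194304 * 68^16777216 = 131 (mod 143); answer 131
Part III: A2 = 131; c = 4; total draws C(11,5) = 462; favorable C(4,3)*C(7,2) = 84; P = 2/11; answer 2/11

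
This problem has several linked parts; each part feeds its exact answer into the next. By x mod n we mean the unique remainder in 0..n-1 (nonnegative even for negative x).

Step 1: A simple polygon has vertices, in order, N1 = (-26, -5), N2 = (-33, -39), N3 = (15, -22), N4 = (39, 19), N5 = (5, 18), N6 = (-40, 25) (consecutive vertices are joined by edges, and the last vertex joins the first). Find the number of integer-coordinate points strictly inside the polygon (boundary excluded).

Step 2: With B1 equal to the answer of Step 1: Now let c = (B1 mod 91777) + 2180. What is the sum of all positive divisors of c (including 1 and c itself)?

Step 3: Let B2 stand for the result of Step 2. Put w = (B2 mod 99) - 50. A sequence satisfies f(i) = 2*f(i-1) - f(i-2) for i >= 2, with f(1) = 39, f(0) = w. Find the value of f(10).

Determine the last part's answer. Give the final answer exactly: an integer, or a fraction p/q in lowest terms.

354

Step 1: cross terms: (-26*-39 - -33*-5)=849, (-33*-22 - 15*-39)=1311, (15*19 - 39*-22)=1143, (39*18 - 5*19)=607, (5*25 - -40*18)=845, (-40*-5 - -26*25)=850; twice the area = |5605| = 5605; area = 5605/2; boundary points = 1 + 1 + 1 + 1 + 1 + 2 = 7; strictly interior points = area - boundary/2 + 1 = 2800; answer 2800
Step 2: B1 = 2800; c = 4980; 4980 = 2^2 * 3 * 5 * 83; sigma = (1 + 2 + 4) * (1 + 3) * (1 + 5) * (1 + 83) = 7 * 4 * 6 * 84 = 14112; answer 14112
Step 3: B2 = 14112; w = 4; f(2) = 2*(39) - 1*(4) = 74; iterating: f(2)=74, f(3)=109, f(4)=144, f(5)=179, f(6)=214, f(7)=249, f(8)=284, f(9)=319, f(10)=354; answer 354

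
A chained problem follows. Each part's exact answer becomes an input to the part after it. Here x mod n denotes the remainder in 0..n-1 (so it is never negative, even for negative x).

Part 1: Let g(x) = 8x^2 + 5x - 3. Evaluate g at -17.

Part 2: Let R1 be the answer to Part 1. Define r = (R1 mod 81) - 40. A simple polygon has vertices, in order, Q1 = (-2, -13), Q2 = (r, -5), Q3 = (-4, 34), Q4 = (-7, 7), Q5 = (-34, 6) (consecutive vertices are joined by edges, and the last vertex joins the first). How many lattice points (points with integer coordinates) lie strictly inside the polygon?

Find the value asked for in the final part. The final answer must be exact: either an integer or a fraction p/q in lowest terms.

352

Part 1: 8*(-17)^2 + 5*(-17)^1 - 3 = (2312) + (-85) + (-3) = 2224; answer 2224
Part 2: R1 = 2224; r = -3; cross terms: (-2*-5 - -3*-13)=-29, (-3*34 - -4*-5)=-122, (-4*7 - -7*34)=210, (-7*6 - -34*7)=196, (-34*-13 - -2*6)=454; twice the area = |709| = 709; area = 709/2; boundary points = 1 + 1 + 3 + 1 + 1 = 7; strictly interior points = area - boundary/2 + 1 = 352; answer 352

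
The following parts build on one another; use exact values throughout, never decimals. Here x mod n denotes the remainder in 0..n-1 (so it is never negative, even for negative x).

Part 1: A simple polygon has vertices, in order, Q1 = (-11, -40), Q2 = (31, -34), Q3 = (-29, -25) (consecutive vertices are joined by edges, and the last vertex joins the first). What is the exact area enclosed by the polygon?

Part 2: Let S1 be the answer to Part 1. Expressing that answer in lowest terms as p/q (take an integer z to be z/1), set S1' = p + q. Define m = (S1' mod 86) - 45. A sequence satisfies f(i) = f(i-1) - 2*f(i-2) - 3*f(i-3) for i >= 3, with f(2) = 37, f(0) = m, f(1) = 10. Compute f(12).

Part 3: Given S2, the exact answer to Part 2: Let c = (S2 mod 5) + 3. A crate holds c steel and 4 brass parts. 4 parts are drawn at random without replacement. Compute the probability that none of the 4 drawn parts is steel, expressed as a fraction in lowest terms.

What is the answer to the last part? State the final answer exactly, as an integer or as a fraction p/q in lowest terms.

1/35

Part 1: cross terms: (-11*-34 - 31*-40)=1614, (31*-25 - -29*-34)=-1761, (-29*-40 - -11*-25)=885; twice the area = |738| = 738; area = 369; answer 369
Part 2: S1 = 369; threaded value p + q = 370; m = -19; f(3) = 1*(37) - 2*(10) - 3*(-19) = 74; iterating: f(3)=74, f(4)=-30, f(5)=-289, f(6)=-451, f(7)=217, f(8)=1986, f(9)=2905, f(10)=-1718, f(11)=-13486, f(12)=-18765; answer -18765
Part 3: S2 = -18765; c = 3; total draws C(7,4) = 35; favorable C(4,4) = 1; P = 1/35; answer 1/35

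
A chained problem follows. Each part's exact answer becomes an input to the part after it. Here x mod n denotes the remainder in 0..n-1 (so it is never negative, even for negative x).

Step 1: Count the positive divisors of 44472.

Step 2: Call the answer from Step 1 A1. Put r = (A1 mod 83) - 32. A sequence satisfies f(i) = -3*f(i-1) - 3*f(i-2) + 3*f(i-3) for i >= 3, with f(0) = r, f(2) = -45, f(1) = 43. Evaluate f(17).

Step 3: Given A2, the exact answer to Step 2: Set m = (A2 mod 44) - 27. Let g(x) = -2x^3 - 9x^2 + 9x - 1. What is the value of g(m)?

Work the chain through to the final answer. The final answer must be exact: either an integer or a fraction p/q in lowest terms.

-4645

Step 1: 44472 = 2^3 * 3 * 17 * 109; number of divisors = (3+1) * (1+1) * (1+1) * (1+1) = 32; answer 32
Step 2: A1 = 32; r = 0; f(3) = -3*(-45) - 3*(43) + 3*(0) = 6; iterating: f(3)=6, f(4)=246, f(5)=-891, f(6)=1953, f(7)=-2448, f(8)=-1188, f(9)=16767, f(10)=-54081, f(11)=108378, f(12)=-112590, f(13)=-149607, f(14)=1111725, f(15)=-3224124, f(16)=5888376, f(17)=-4657581; answer -4657581
Step 3: A2 = -4657581; m = 12; -2*(12)^3 - 9*(12)^2 + 9*(12)^1 - 1 = (-3456) + (-1296) + (108) + (-1) = -4645; answer -4645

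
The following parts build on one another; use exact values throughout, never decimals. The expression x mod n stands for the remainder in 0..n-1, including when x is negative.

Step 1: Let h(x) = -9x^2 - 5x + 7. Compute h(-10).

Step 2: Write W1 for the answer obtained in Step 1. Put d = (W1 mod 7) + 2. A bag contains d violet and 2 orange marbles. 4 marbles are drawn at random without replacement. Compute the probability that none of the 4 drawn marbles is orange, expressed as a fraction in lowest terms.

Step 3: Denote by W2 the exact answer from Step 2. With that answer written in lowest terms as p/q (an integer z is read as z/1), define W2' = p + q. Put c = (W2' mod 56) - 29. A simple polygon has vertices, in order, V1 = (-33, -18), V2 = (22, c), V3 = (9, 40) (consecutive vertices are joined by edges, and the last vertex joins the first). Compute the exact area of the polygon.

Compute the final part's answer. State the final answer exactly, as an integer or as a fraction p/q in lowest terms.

Step 1: -9*(-10)^2 - 5*(-10)^1 + 7 = (-900) + (50) + (7) = -843; answer -843
Step 2: W1 = -843; d = 6; total draws C(8,4) = 70; favorable C(6,4) = 15; P = 3/14; answer 3/14
Step 3: W2 = 3/14; threaded value p + q = 17; c = -12; cross terms: (-33*-12 - 22*-18)=792, (22*40 - 9*-12)=988, (9*-18 - -33*40)=1158; twice the area = |2938| = 2938; area = 1469; answer 1469

1469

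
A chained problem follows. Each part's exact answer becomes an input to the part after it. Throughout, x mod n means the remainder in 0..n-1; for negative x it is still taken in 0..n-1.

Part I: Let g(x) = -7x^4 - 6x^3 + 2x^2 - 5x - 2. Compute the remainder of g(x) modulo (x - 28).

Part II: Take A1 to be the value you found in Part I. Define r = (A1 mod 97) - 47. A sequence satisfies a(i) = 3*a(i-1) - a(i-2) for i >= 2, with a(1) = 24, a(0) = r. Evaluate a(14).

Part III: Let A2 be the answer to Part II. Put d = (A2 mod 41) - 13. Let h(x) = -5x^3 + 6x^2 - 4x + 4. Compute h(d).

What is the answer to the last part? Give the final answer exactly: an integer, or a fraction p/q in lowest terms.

Part I: remainder = value at the root: -7*(28)^4 - 6*(28)^3 + 2*(28)^2 - 5*(28)^1 - 2 = (-4302592) + (-131712) + (1568) + (-140) + (-2) = -4432878; answer -4432878
Part II: A1 = -4432878; r = -25; a(2) = 3*(24) - 1*(-25) = 97; iterating: a(2)=97, a(3)=267, a(4)=704, a(5)=1845, a(6)=4831, a(7)=12648, a(8)=33113, a(9)=86691, a(10)=226960, a(11)=594189, a(12)=1555607, a(13)=4072632, a(14)=10662289; answer 10662289
Part III: A2 = 10662289; d = 21; -5*(21)^3 + 6*(21)^2 - 4*(21)^1 + 4 = (-46305) + (2646) + (-84) + (4) = -43739; answer -43739

-43739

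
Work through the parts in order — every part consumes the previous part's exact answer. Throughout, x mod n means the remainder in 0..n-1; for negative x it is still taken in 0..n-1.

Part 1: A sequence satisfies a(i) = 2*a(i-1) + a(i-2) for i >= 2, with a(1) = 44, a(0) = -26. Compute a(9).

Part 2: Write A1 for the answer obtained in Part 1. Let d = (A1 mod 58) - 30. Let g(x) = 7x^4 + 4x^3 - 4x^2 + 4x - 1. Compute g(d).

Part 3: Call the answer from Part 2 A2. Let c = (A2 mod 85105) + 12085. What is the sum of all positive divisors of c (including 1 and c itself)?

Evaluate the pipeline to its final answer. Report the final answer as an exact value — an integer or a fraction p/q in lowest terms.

161280

Part 1: a(2) = 2*(44) + 1*(-26) = 62; iterating: a(2)=62, a(3)=168, a(4)=398, a(5)=964, a(6)=2326, a(7)=5616, a(8)=13558, a(9)=32732; answer 32732
Part 2: A1 = 32732; d = -10; 7*(-10)^4 + 4*(-10)^3 - 4*(-10)^2 + 4*(-10)^1 - 1 = (70000) + (-4000) + (-400) + (-40) + (-1) = 65559; answer 65559
Part 3: A2 = 65559; c = 77644; 77644 = 2^2 * 7 * 47 * 59; sigma = (1 + 2 + 4) * (1 + 7) * (1 + 47) * (1 + 59) = 7 * 8 * 48 * 60 = 161280; answer 161280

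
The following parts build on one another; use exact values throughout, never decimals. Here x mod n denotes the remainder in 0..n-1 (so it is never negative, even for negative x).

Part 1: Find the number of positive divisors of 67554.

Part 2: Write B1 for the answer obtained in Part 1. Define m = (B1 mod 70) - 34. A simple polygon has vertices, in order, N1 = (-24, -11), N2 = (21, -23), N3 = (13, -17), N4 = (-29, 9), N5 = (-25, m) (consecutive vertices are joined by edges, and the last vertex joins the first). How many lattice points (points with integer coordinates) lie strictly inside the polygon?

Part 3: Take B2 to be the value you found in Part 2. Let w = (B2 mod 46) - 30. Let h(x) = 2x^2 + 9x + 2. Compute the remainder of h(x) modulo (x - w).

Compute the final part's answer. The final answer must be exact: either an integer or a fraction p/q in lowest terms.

28

Part 1: 67554 = 2 * 3^5 * 139; number of divisors = (1+1) * (5+1) * (1+1) = 24; answer 24
Part 2: B1 = 24; m = -10; cross terms: (-24*-23 - 21*-11)=783, (21*-17 - 13*-23)=-58, (13*9 - -29*-17)=-376, (-29*-10 - -25*9)=515, (-25*-11 - -24*-10)=35; twice the area = |899| = 899; area = 899/2; boundary points = 3 + 2 + 2 + 1 + 1 = 9; strictly interior points = area - boundary/2 + 1 = 446; answer 446
Part 3: B2 = 446; w = 2; remainder = value at the root: 2*(2)^2 + 9*(2)^1 + 2 = (8) + (18) + (2) = 28; answer 28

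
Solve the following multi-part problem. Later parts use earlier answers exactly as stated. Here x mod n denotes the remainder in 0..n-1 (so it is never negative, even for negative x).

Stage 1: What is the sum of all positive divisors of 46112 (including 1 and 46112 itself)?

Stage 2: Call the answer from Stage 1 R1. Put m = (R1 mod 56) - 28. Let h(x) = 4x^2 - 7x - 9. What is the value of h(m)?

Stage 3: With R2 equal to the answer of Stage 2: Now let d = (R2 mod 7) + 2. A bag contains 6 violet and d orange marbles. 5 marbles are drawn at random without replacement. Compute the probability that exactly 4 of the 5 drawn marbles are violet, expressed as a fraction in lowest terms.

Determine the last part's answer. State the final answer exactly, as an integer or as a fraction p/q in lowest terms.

Stage 1: 46112 = 2^5 * 11 * 131; sigma = (1 + 2 + 4 + 8 + 16 + 32) * (1 + 11) * (1 + 131) = 63 * 12 * 132 = 99792; answer 99792
Stage 2: R1 = 99792; m = -28; 4*(-28)^2 - 7*(-28)^1 - 9 = (3136) + (196) + (-9) = 3323; answer 3323
Stage 3: R2 = 3323; d = 7; total draws C(13,5) = 1287; favorable C(6,4)*C(7,1) = 105; P = 35/429; answer 35/429

35/429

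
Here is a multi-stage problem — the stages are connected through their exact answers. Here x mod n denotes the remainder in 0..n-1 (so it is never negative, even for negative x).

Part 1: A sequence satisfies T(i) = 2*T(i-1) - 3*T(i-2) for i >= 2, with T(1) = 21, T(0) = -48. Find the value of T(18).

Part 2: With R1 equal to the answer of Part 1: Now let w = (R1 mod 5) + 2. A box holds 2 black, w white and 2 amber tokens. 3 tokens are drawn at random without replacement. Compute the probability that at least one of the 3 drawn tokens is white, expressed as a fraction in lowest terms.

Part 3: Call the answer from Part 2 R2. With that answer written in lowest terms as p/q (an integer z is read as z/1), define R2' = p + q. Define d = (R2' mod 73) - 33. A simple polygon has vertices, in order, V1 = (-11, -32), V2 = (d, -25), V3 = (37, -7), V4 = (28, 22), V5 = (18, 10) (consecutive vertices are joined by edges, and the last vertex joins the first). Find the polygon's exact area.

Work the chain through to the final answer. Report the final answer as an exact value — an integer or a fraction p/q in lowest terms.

Part 1: T(2) = 2*(21) - 3*(-48) = 186; iterating: T(2)=186, T(3)=309, T(4)=60, T(5)=-807, T(6)=-1794, T(7)=-1167, T(8)=3048, T(9)=9597, T(10)=10050, T(11)=-8691, T(12)=-47532, T(13)=-68991, T(14)=4614, T(15)=216201, T(16)=418560, T(17)=188517, T(18)=-878646; answer -878646
Part 2: R1 = -878646; w = 6; total draws C(10,3) = 120; complement C(4,3) = 4; favorable 120 - 4 = 116; P = 29/30; answer 29/30
Part 3: R2 = 29/30; threaded value p + q = 59; d = 26; cross terms: (-11*-25 - 26*-32)=1107, (26*-7 - 37*-25)=743, (37*22 - 28*-7)=1010, (28*10 - 18*22)=-116, (18*-32 - -11*10)=-466; twice the area = |2278| = 2278; area = 1139; answer 1139

1139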